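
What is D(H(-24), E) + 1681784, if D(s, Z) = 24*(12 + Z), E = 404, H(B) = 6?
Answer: 1691768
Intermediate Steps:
D(s, Z) = 288 + 24*Z
D(H(-24), E) + 1681784 = (288 + 24*404) + 1681784 = (288 + 9696) + 1681784 = 9984 + 1681784 = 1691768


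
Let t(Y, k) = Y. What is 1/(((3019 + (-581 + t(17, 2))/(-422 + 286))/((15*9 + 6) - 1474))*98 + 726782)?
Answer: 22661/16464570339 ≈ 1.3763e-6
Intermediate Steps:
1/(((3019 + (-581 + t(17, 2))/(-422 + 286))/((15*9 + 6) - 1474))*98 + 726782) = 1/(((3019 + (-581 + 17)/(-422 + 286))/((15*9 + 6) - 1474))*98 + 726782) = 1/(((3019 - 564/(-136))/((135 + 6) - 1474))*98 + 726782) = 1/(((3019 - 564*(-1/136))/(141 - 1474))*98 + 726782) = 1/(((3019 + 141/34)/(-1333))*98 + 726782) = 1/(((102787/34)*(-1/1333))*98 + 726782) = 1/(-102787/45322*98 + 726782) = 1/(-5036563/22661 + 726782) = 1/(16464570339/22661) = 22661/16464570339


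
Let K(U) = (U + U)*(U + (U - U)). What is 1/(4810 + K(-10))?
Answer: 1/5010 ≈ 0.00019960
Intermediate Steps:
K(U) = 2*U**2 (K(U) = (2*U)*(U + 0) = (2*U)*U = 2*U**2)
1/(4810 + K(-10)) = 1/(4810 + 2*(-10)**2) = 1/(4810 + 2*100) = 1/(4810 + 200) = 1/5010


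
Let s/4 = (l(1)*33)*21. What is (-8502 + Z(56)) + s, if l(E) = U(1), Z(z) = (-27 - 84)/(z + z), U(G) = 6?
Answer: 910449/112 ≈ 8129.0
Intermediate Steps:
Z(z) = -111/(2*z) (Z(z) = -111*1/(2*z) = -111/(2*z))
l(E) = 6
s = 16632 (s = 4*((6*33)*21) = 4*(198*21) = 4*4158 = 16632)
(-8502 + Z(56)) + s = (-8502 - 111/2/56) + 16632 = (-8502 - 111/2*1/56) + 16632 = (-8502 - 111/112) + 16632 = -952335/112 + 16632 = 910449/112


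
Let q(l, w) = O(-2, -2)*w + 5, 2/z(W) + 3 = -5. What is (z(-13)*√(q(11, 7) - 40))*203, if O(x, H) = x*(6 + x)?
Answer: -203*I*√91/4 ≈ -484.12*I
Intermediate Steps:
z(W) = -¼ (z(W) = 2/(-3 - 5) = 2/(-8) = 2*(-⅛) = -¼)
q(l, w) = 5 - 8*w (q(l, w) = (-2*(6 - 2))*w + 5 = (-2*4)*w + 5 = -8*w + 5 = 5 - 8*w)
(z(-13)*√(q(11, 7) - 40))*203 = -√((5 - 8*7) - 40)/4*203 = -√((5 - 56) - 40)/4*203 = -√(-51 - 40)/4*203 = -I*√91/4*203 = -203*I*√91/4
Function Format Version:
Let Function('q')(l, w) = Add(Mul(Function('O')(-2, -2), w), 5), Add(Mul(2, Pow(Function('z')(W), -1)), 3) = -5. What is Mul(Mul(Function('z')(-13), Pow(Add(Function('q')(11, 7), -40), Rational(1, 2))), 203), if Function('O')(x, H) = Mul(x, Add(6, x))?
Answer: Mul(Rational(-203, 4), I, Pow(91, Rational(1, 2))) ≈ Mul(-484.12, I)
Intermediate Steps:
Function('z')(W) = Rational(-1, 4) (Function('z')(W) = Mul(2, Pow(Add(-3, -5), -1)) = Mul(2, Pow(-8, -1)) = Mul(2, Rational(-1, 8)) = Rational(-1, 4))
Function('q')(l, w) = Add(5, Mul(-8, w)) (Function('q')(l, w) = Add(Mul(Mul(-2, Add(6, -2)), w), 5) = Add(Mul(Mul(-2, 4), w), 5) = Add(Mul(-8, w), 5) = Add(5, Mul(-8, w)))
Mul(Mul(Function('z')(-13), Pow(Add(Function('q')(11, 7), -40), Rational(1, 2))), 203) = Mul(Mul(Rational(-1, 4), Pow(Add(Add(5, Mul(-8, 7)), -40), Rational(1, 2))), 203) = Mul(Mul(Rational(-1, 4), Pow(Add(Add(5, -56), -40), Rational(1, 2))), 203) = Mul(Mul(Rational(-1, 4), Pow(Add(-51, -40), Rational(1, 2))), 203) = Mul(Mul(Rational(-1, 4), Pow(-91, Rational(1, 2))), 203) = Mul(Mul(Rational(-1, 4), Mul(I, Pow(91, Rational(1, 2)))), 203) = Mul(Mul(Rational(-1, 4), I, Pow(91, Rational(1, 2))), 203) = Mul(Rational(-203, 4), I, Pow(91, Rational(1, 2)))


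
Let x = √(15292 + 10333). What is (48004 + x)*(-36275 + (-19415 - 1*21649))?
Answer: -3712581356 - 1933475*√41 ≈ -3.7250e+9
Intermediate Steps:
x = 25*√41 (x = √25625 = 25*√41 ≈ 160.08)
(48004 + x)*(-36275 + (-19415 - 1*21649)) = (48004 + 25*√41)*(-36275 + (-19415 - 1*21649)) = (48004 + 25*√41)*(-36275 + (-19415 - 21649)) = (48004 + 25*√41)*(-36275 - 41064) = (48004 + 25*√41)*(-77339) = -3712581356 - 1933475*√41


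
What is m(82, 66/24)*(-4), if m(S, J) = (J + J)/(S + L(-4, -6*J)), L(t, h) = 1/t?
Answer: -88/327 ≈ -0.26911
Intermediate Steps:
m(S, J) = 2*J/(-1/4 + S) (m(S, J) = (J + J)/(S + 1/(-4)) = (2*J)/(S - 1/4) = (2*J)/(-1/4 + S) = 2*J/(-1/4 + S))
m(82, 66/24)*(-4) = (8*(66/24)/(-1 + 4*82))*(-4) = (8*(66*(1/24))/(-1 + 328))*(-4) = (8*(11/4)/327)*(-4) = (8*(11/4)*(1/327))*(-4) = (22/327)*(-4) = -88/327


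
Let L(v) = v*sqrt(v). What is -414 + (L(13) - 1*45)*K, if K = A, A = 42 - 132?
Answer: 3636 - 1170*sqrt(13) ≈ -582.50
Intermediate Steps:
L(v) = v**(3/2)
A = -90
K = -90
-414 + (L(13) - 1*45)*K = -414 + (13**(3/2) - 1*45)*(-90) = -414 + (13*sqrt(13) - 45)*(-90) = -414 + (-45 + 13*sqrt(13))*(-90) = -414 + (4050 - 1170*sqrt(13)) = 3636 - 1170*sqrt(13)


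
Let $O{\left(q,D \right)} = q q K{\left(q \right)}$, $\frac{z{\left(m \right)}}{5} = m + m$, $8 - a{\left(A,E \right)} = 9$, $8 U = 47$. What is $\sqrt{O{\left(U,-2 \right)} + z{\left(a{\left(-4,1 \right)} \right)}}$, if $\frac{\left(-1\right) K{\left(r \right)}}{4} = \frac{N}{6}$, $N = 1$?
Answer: $\frac{i \sqrt{19014}}{24} \approx 5.7455 i$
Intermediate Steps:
$U = \frac{47}{8}$ ($U = \frac{1}{8} \cdot 47 = \frac{47}{8} \approx 5.875$)
$a{\left(A,E \right)} = -1$ ($a{\left(A,E \right)} = 8 - 9 = -1$)
$K{\left(r \right)} = - \frac{2}{3}$ ($K{\left(r \right)} = - 4 \cdot 1 \cdot \frac{1}{6} = \left(-4\right) \frac{1}{6} = - \frac{2}{3}$)
$z{\left(m \right)} = 10 m$ ($z{\left(m \right)} = 5 \left(m + m\right) = 5 \cdot 2 m = 10 m$)
$O{\left(q,D \right)} = - \frac{2 q^{2}}{3}$ ($O{\left(q,D \right)} = q q \left(- \frac{2}{3}\right) = q^{2} \left(- \frac{2}{3}\right) = - \frac{2 q^{2}}{3}$)
$\sqrt{O{\left(U,-2 \right)} + z{\left(a{\left(-4,1 \right)} \right)}} = \sqrt{- \frac{2 \left(\frac{47}{8}\right)^{2}}{3} + 10 \left(-1\right)} = \sqrt{\left(- \frac{2}{3}\right) \frac{2209}{64} - 10} = \sqrt{- \frac{2209}{96} - 10} = \sqrt{- \frac{3169}{96}} = \frac{i \sqrt{19014}}{24}$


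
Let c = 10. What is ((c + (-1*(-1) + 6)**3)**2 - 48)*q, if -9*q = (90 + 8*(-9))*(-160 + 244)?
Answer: -20926248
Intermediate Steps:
q = -168 (q = -(90 + 8*(-9))*(-160 + 244)/9 = -(90 - 72)*84/9 = -2*84 = -1/9*1512 = -168)
((c + (-1*(-1) + 6)**3)**2 - 48)*q = ((10 + (-1*(-1) + 6)**3)**2 - 48)*(-168) = ((10 + (1 + 6)**3)**2 - 48)*(-168) = ((10 + 7**3)**2 - 48)*(-168) = ((10 + 343)**2 - 48)*(-168) = (353**2 - 48)*(-168) = (124609 - 48)*(-168) = 124561*(-168) = -20926248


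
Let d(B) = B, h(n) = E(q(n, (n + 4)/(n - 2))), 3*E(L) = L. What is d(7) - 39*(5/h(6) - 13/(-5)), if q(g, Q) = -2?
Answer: 1981/10 ≈ 198.10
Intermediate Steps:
E(L) = L/3
h(n) = -⅔ (h(n) = (⅓)*(-2) = -⅔)
d(7) - 39*(5/h(6) - 13/(-5)) = 7 - 39*(5/(-⅔) - 13/(-5)) = 7 - 39*(5*(-3/2) - 13*(-⅕)) = 7 - 39*(-15/2 + 13/5) = 7 - 39*(-49/10) = 7 + 1911/10 = 1981/10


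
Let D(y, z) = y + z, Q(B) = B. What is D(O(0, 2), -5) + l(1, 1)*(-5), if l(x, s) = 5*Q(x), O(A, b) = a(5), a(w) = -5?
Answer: -35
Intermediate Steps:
O(A, b) = -5
l(x, s) = 5*x
D(O(0, 2), -5) + l(1, 1)*(-5) = (-5 - 5) + (5*1)*(-5) = -10 + 5*(-5) = -10 - 25 = -35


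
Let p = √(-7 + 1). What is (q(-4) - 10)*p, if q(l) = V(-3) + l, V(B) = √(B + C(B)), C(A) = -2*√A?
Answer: I*√6*(-14 + √(-3 - 2*I*√3)) ≈ 4.7695 - 32.114*I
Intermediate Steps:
p = I*√6 (p = √(-6) = I*√6 ≈ 2.4495*I)
V(B) = √(B - 2*√B)
q(l) = l + √(-3 - 2*I*√3) (q(l) = √(-3 - 2*I*√3) + l = l + √(-3 - 2*I*√3))
(q(-4) - 10)*p = ((-4 + √(-3 - 2*I*√3)) - 10)*(I*√6) = (-14 + √(-3 - 2*I*√3))*(I*√6) = I*√6*(-14 + √(-3 - 2*I*√3))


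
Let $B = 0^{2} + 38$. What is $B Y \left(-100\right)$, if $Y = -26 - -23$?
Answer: $11400$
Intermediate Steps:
$Y = -3$ ($Y = -26 + 23 = -3$)
$B = 38$ ($B = 0 + 38 = 38$)
$B Y \left(-100\right) = 38 \left(-3\right) \left(-100\right) = \left(-114\right) \left(-100\right) = 11400$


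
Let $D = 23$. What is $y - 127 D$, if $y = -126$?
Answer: $-3047$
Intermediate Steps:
$y - 127 D = -126 - 2921 = -3047$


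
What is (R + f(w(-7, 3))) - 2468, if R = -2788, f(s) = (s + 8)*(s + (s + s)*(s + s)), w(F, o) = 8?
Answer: -1032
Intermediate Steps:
f(s) = (8 + s)*(s + 4*s**2) (f(s) = (8 + s)*(s + (2*s)*(2*s)) = (8 + s)*(s + 4*s**2))
(R + f(w(-7, 3))) - 2468 = (-2788 + 8*(8 + 4*8**2 + 33*8)) - 2468 = (-2788 + 8*(8 + 4*64 + 264)) - 2468 = (-2788 + 8*(8 + 256 + 264)) - 2468 = (-2788 + 8*528) - 2468 = (-2788 + 4224) - 2468 = 1436 - 2468 = -1032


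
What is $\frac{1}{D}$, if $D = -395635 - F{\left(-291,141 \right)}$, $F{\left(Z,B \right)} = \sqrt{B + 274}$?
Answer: $- \frac{79127}{31305410562} + \frac{\sqrt{415}}{156527052810} \approx -2.5275 \cdot 10^{-6}$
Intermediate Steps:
$F{\left(Z,B \right)} = \sqrt{274 + B}$
$D = -395635 - \sqrt{415}$ ($D = -395635 - \sqrt{274 + 141} = -395635 - \sqrt{415} \approx -3.9566 \cdot 10^{5}$)
$\frac{1}{D} = \frac{1}{-395635 - \sqrt{415}}$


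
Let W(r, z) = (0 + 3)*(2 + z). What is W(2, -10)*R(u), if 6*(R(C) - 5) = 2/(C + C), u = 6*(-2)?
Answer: -359/3 ≈ -119.67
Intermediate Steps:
W(r, z) = 6 + 3*z (W(r, z) = 3*(2 + z) = 6 + 3*z)
u = -12
R(C) = 5 + 1/(6*C) (R(C) = 5 + (2/(C + C))/6 = 5 + (2/((2*C)))/6 = 5 + (2*(1/(2*C)))/6 = 5 + 1/(6*C))
W(2, -10)*R(u) = (6 + 3*(-10))*(5 + (⅙)/(-12)) = (6 - 30)*(5 + (⅙)*(-1/12)) = -24*(5 - 1/72) = -24*359/72 = -359/3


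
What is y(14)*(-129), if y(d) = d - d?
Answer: 0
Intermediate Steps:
y(d) = 0
y(14)*(-129) = 0*(-129) = 0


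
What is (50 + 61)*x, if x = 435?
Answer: 48285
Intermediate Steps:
(50 + 61)*x = (50 + 61)*435 = 111*435 = 48285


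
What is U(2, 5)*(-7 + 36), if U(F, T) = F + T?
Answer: 203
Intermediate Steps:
U(2, 5)*(-7 + 36) = (2 + 5)*(-7 + 36) = 7*29 = 203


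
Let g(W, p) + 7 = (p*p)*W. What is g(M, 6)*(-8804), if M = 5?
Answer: -1523092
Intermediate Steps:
g(W, p) = -7 + W*p² (g(W, p) = -7 + (p*p)*W = -7 + p²*W = -7 + W*p²)
g(M, 6)*(-8804) = (-7 + 5*6²)*(-8804) = (-7 + 5*36)*(-8804) = (-7 + 180)*(-8804) = 173*(-8804) = -1523092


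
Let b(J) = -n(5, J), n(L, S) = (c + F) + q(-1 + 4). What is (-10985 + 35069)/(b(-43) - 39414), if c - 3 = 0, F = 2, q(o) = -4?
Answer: -24084/39415 ≈ -0.61104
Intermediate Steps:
c = 3 (c = 3 + 0 = 3)
n(L, S) = 1 (n(L, S) = (3 + 2) - 4 = 5 - 4 = 1)
b(J) = -1 (b(J) = -1*1 = -1)
(-10985 + 35069)/(b(-43) - 39414) = (-10985 + 35069)/(-1 - 39414) = 24084/(-39415) = 24084*(-1/39415) = -24084/39415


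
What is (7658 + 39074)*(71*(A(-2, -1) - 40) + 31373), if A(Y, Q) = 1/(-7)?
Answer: 1332930160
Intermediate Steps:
A(Y, Q) = -⅐
(7658 + 39074)*(71*(A(-2, -1) - 40) + 31373) = (7658 + 39074)*(71*(-⅐ - 40) + 31373) = 46732*(71*(-281/7) + 31373) = 46732*(-19951/7 + 31373) = 46732*(199660/7) = 1332930160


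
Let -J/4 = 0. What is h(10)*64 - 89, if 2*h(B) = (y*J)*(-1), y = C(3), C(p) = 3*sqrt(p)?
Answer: -89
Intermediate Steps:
J = 0 (J = -4*0 = 0)
y = 3*sqrt(3) ≈ 5.1962
h(B) = 0 (h(B) = (((3*sqrt(3))*0)*(-1))/2 = (0*(-1))/2 = (1/2)*0 = 0)
h(10)*64 - 89 = 0*64 - 89 = 0 - 89 = -89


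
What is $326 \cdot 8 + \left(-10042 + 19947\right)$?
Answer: $12513$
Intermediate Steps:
$326 \cdot 8 + \left(-10042 + 19947\right) = 2608 + 9905 = 12513$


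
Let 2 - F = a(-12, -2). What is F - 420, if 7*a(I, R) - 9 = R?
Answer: -419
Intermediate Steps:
a(I, R) = 9/7 + R/7
F = 1 (F = 2 - (9/7 + (⅐)*(-2)) = 2 - (9/7 - 2/7) = 2 - 1*1 = 2 - 1 = 1)
F - 420 = 1 - 420 = -419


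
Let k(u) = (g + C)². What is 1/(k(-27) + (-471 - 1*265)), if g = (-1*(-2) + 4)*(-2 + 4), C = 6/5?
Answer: -25/14044 ≈ -0.0017801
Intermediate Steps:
C = 6/5 (C = 6*(⅕) = 6/5 ≈ 1.2000)
g = 12 (g = (2 + 4)*2 = 6*2 = 12)
k(u) = 4356/25 (k(u) = (12 + 6/5)² = (66/5)² = 4356/25)
1/(k(-27) + (-471 - 1*265)) = 1/(4356/25 + (-471 - 1*265)) = 1/(4356/25 + (-471 - 265)) = 1/(4356/25 - 736) = 1/(-14044/25) = -25/14044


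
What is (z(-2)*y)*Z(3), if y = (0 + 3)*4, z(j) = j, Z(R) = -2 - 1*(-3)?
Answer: -24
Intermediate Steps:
Z(R) = 1 (Z(R) = -2 + 3 = 1)
y = 12 (y = 3*4 = 12)
(z(-2)*y)*Z(3) = -2*12*1 = -24*1 = -24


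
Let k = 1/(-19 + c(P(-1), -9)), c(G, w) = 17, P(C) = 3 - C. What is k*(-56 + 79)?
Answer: -23/2 ≈ -11.500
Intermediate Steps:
k = -½ (k = 1/(-19 + 17) = 1/(-2) = -½ ≈ -0.50000)
k*(-56 + 79) = -(-56 + 79)/2 = -½*23 = -23/2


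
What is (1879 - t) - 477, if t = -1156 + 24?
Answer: 2534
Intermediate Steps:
t = -1132
(1879 - t) - 477 = (1879 - 1*(-1132)) - 477 = (1879 + 1132) - 477 = 3011 - 477 = 2534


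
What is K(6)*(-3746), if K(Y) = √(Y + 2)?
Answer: -7492*√2 ≈ -10595.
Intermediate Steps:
K(Y) = √(2 + Y)
K(6)*(-3746) = √(2 + 6)*(-3746) = √8*(-3746) = (2*√2)*(-3746) = -7492*√2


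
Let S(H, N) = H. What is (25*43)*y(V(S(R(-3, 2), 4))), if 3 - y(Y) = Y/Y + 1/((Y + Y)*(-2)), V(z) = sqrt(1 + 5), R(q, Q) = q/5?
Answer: 2150 + 1075*sqrt(6)/24 ≈ 2259.7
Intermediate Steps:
R(q, Q) = q/5 (R(q, Q) = q*(1/5) = q/5)
V(z) = sqrt(6)
y(Y) = 2 + 1/(4*Y) (y(Y) = 3 - (Y/Y + 1/((Y + Y)*(-2))) = 3 - (1 - 1/2/(2*Y)) = 3 - (1 + (1/(2*Y))*(-1/2)) = 3 - (1 - 1/(4*Y)) = 3 + (-1 + 1/(4*Y)) = 2 + 1/(4*Y))
(25*43)*y(V(S(R(-3, 2), 4))) = (25*43)*(2 + 1/(4*(sqrt(6)))) = 1075*(2 + (sqrt(6)/6)/4) = 1075*(2 + sqrt(6)/24) = 2150 + 1075*sqrt(6)/24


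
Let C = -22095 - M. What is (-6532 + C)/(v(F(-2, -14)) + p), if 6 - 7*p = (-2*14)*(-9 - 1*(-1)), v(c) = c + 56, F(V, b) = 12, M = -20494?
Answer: -18977/86 ≈ -220.66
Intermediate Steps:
v(c) = 56 + c
C = -1601 (C = -22095 - 1*(-20494) = -22095 + 20494 = -1601)
p = -218/7 (p = 6/7 - (-2*14)*(-9 - 1*(-1))/7 = 6/7 - (-4)*(-9 + 1) = 6/7 - (-4)*(-8) = 6/7 - ⅐*224 = 6/7 - 32 = -218/7 ≈ -31.143)
(-6532 + C)/(v(F(-2, -14)) + p) = (-6532 - 1601)/((56 + 12) - 218/7) = -8133/(68 - 218/7) = -8133/258/7 = -8133*7/258 = -18977/86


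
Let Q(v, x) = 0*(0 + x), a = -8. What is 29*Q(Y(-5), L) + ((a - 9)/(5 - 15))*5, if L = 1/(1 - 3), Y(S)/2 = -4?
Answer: 17/2 ≈ 8.5000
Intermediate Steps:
Y(S) = -8 (Y(S) = 2*(-4) = -8)
L = -½ (L = 1/(-2) = -½ ≈ -0.50000)
Q(v, x) = 0 (Q(v, x) = 0*x = 0)
29*Q(Y(-5), L) + ((a - 9)/(5 - 15))*5 = 29*0 + ((-8 - 9)/(5 - 15))*5 = 0 - 17/(-10)*5 = 0 - 17*(-⅒)*5 = 0 + (17/10)*5 = 0 + 17/2 = 17/2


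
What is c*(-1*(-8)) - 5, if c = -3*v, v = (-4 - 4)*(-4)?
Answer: -773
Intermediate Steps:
v = 32 (v = -8*(-4) = 32)
c = -96 (c = -3*32 = -96)
c*(-1*(-8)) - 5 = -(-96)*(-8) - 5 = -96*8 - 5 = -768 - 5 = -773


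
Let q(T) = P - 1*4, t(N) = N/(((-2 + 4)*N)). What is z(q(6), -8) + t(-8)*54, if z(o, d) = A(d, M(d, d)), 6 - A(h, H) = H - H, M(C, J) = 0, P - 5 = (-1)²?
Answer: 33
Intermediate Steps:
P = 6 (P = 5 + (-1)² = 5 + 1 = 6)
A(h, H) = 6 (A(h, H) = 6 - (H - H) = 6 - 1*0 = 6 + 0 = 6)
t(N) = ½ (t(N) = N/((2*N)) = N*(1/(2*N)) = ½)
q(T) = 2 (q(T) = 6 - 1*4 = 6 - 4 = 2)
z(o, d) = 6
z(q(6), -8) + t(-8)*54 = 6 + (½)*54 = 6 + 27 = 33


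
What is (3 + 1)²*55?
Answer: 880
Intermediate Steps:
(3 + 1)²*55 = 4²*55 = 16*55 = 880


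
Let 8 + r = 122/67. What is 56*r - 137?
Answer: -32363/67 ≈ -483.03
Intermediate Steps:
r = -414/67 (r = -8 + 122/67 = -414/67 ≈ -6.1791)
56*r - 137 = 56*(-414/67) - 137 = -23184/67 - 137 = -32363/67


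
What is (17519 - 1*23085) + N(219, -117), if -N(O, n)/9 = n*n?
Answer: -128767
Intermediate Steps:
N(O, n) = -9*n² (N(O, n) = -9*n*n = -9*n²)
(17519 - 1*23085) + N(219, -117) = (17519 - 1*23085) - 9*(-117)² = (17519 - 23085) - 9*13689 = -5566 - 123201 = -128767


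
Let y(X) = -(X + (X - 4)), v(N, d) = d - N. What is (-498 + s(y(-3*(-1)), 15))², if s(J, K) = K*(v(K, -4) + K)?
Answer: 311364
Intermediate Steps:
y(X) = 4 - 2*X (y(X) = -(X + (-4 + X)) = -(-4 + 2*X) = 4 - 2*X)
s(J, K) = -4*K (s(J, K) = K*((-4 - K) + K) = K*(-4) = -4*K)
(-498 + s(y(-3*(-1)), 15))² = (-498 - 4*15)² = (-498 - 60)² = (-558)² = 311364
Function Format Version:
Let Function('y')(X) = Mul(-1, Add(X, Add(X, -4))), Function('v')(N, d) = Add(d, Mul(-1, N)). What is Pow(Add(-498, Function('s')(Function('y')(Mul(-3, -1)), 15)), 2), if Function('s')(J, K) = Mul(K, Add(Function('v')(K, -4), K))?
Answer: 311364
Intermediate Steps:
Function('y')(X) = Add(4, Mul(-2, X)) (Function('y')(X) = Mul(-1, Add(X, Add(-4, X))) = Mul(-1, Add(-4, Mul(2, X))) = Add(4, Mul(-2, X)))
Function('s')(J, K) = Mul(-4, K) (Function('s')(J, K) = Mul(K, Add(Add(-4, Mul(-1, K)), K)) = Mul(K, -4) = Mul(-4, K))
Pow(Add(-498, Function('s')(Function('y')(Mul(-3, -1)), 15)), 2) = Pow(Add(-498, Mul(-4, 15)), 2) = Pow(Add(-498, -60), 2) = Pow(-558, 2) = 311364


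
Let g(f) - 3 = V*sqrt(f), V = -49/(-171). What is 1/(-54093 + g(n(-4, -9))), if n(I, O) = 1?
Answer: -171/9249341 ≈ -1.8488e-5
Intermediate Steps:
V = 49/171 (V = -49*(-1/171) = 49/171 ≈ 0.28655)
g(f) = 3 + 49*sqrt(f)/171
1/(-54093 + g(n(-4, -9))) = 1/(-54093 + (3 + 49*sqrt(1)/171)) = 1/(-54093 + (3 + (49/171)*1)) = 1/(-54093 + (3 + 49/171)) = 1/(-54093 + 562/171) = 1/(-9249341/171) = -171/9249341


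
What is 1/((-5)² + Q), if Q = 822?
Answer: 1/847 ≈ 0.0011806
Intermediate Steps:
1/((-5)² + Q) = 1/((-5)² + 822) = 1/(25 + 822) = 1/847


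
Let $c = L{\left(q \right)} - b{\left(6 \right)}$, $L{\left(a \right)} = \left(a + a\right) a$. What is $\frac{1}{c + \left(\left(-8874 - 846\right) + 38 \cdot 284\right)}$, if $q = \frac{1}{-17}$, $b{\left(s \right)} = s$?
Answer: $\frac{289}{308076} \approx 0.00093808$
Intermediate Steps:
$q = - \frac{1}{17} \approx -0.058824$
$L{\left(a \right)} = 2 a^{2}$ ($L{\left(a \right)} = 2 a a = 2 a^{2}$)
$c = - \frac{1732}{289}$ ($c = 2 \left(- \frac{1}{17}\right)^{2} - 6 = 2 \cdot \frac{1}{289} - 6 = \frac{2}{289} - 6 = - \frac{1732}{289} \approx -5.9931$)
$\frac{1}{c + \left(\left(-8874 - 846\right) + 38 \cdot 284\right)} = \frac{1}{- \frac{1732}{289} + \left(\left(-8874 - 846\right) + 38 \cdot 284\right)} = \frac{1}{- \frac{1732}{289} + \left(-9720 + 10792\right)} = \frac{1}{- \frac{1732}{289} + 1072} = \frac{1}{\frac{308076}{289}} = \frac{289}{308076}$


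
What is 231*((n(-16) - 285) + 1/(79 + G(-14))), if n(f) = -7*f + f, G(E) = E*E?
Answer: -1091454/25 ≈ -43658.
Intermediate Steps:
G(E) = E²
n(f) = -6*f
231*((n(-16) - 285) + 1/(79 + G(-14))) = 231*((-6*(-16) - 285) + 1/(79 + (-14)²)) = 231*((96 - 285) + 1/(79 + 196)) = 231*(-189 + 1/275) = 231*(-51974/275) = -1091454/25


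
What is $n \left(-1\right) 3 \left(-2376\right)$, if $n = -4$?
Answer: $-28512$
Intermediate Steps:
$n \left(-1\right) 3 \left(-2376\right) = \left(-4\right) \left(-1\right) 3 \left(-2376\right) = 4 \cdot 3 \left(-2376\right) = 12 \left(-2376\right) = -28512$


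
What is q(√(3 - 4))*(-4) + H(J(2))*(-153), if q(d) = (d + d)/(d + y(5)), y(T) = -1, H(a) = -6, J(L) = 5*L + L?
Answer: 914 + 4*I ≈ 914.0 + 4.0*I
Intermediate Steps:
J(L) = 6*L
q(d) = 2*d/(-1 + d) (q(d) = (d + d)/(d - 1) = (2*d)/(-1 + d) = 2*d/(-1 + d))
q(√(3 - 4))*(-4) + H(J(2))*(-153) = (2*√(3 - 4)/(-1 + √(3 - 4)))*(-4) - 6*(-153) = (2*√(-1)/(-1 + √(-1)))*(-4) + 918 = (2*I/(-1 + I))*(-4) + 918 = (2*I*((-1 - I)/2))*(-4) + 918 = (I*(-1 - I))*(-4) + 918 = -4*I*(-1 - I) + 918 = 918 - 4*I*(-1 - I)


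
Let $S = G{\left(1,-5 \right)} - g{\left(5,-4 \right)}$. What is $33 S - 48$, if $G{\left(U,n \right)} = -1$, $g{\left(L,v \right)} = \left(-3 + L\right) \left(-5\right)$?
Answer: $249$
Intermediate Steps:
$g{\left(L,v \right)} = 15 - 5 L$
$S = 9$ ($S = -1 - \left(15 - 25\right) = -1 - -10 = -1 + 10 = 9$)
$33 S - 48 = 33 \cdot 9 - 48 = 297 - 48 = 249$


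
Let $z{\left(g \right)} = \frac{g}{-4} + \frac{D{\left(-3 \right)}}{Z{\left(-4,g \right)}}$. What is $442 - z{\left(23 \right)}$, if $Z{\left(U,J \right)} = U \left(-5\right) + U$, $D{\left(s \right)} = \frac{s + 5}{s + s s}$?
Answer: $\frac{21491}{48} \approx 447.73$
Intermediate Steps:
$D{\left(s \right)} = \frac{5 + s}{s + s^{2}}$
$Z{\left(U,J \right)} = - 4 U$ ($Z{\left(U,J \right)} = - 5 U + U = - 4 U$)
$z{\left(g \right)} = \frac{1}{48} - \frac{g}{4}$ ($z{\left(g \right)} = \frac{g}{-4} + \frac{\frac{1}{-3} \frac{1}{1 - 3} \left(5 - 3\right)}{\left(-4\right) \left(-4\right)} = g \left(- \frac{1}{4}\right) + \frac{\left(- \frac{1}{3}\right) \frac{1}{-2} \cdot 2}{16} = - \frac{g}{4} + \left(- \frac{1}{3}\right) \left(- \frac{1}{2}\right) 2 \cdot \frac{1}{16} = - \frac{g}{4} + \frac{1}{3} \cdot \frac{1}{16} = - \frac{g}{4} + \frac{1}{48} = \frac{1}{48} - \frac{g}{4}$)
$442 - z{\left(23 \right)} = 442 - \left(\frac{1}{48} - \frac{23}{4}\right) = 442 - - \frac{275}{48} = 442 + \frac{275}{48} = \frac{21491}{48}$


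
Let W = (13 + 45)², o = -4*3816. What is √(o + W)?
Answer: 10*I*√119 ≈ 109.09*I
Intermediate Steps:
o = -15264
W = 3364 (W = 58² = 3364)
√(o + W) = √(-15264 + 3364) = √(-11900) = 10*I*√119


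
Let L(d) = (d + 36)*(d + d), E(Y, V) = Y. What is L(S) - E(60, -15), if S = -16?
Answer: -700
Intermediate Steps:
L(d) = 2*d*(36 + d) (L(d) = (36 + d)*(2*d) = 2*d*(36 + d))
L(S) - E(60, -15) = 2*(-16)*(36 - 16) - 1*60 = 2*(-16)*20 - 60 = -640 - 60 = -700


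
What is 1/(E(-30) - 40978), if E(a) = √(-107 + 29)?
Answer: -20489/839598281 - I*√78/1679196562 ≈ -2.4403e-5 - 5.2595e-9*I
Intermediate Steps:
E(a) = I*√78 (E(a) = √(-78) = I*√78)
1/(E(-30) - 40978) = 1/(I*√78 - 40978) = 1/(-40978 + I*√78)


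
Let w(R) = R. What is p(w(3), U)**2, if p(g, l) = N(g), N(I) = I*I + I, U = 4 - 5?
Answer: 144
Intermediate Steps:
U = -1
N(I) = I + I**2 (N(I) = I**2 + I = I + I**2)
p(g, l) = g*(1 + g)
p(w(3), U)**2 = (3*(1 + 3))**2 = (3*4)**2 = 12**2 = 144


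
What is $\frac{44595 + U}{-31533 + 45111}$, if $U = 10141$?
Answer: $\frac{27368}{6789} \approx 4.0312$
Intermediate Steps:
$\frac{44595 + U}{-31533 + 45111} = \frac{44595 + 10141}{-31533 + 45111} = \frac{54736}{13578} = 54736 \cdot \frac{1}{13578} = \frac{27368}{6789}$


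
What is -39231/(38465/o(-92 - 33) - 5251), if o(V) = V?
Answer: 980775/138968 ≈ 7.0576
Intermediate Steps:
-39231/(38465/o(-92 - 33) - 5251) = -39231/(38465/(-92 - 33) - 5251) = -39231/(38465/(-125) - 5251) = -39231/(38465*(-1/125) - 5251) = -39231/(-7693/25 - 5251) = -39231/(-138968/25) = -39231*(-25/138968) = 980775/138968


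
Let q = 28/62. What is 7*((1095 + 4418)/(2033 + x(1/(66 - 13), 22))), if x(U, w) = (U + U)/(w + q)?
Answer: 101681772/5356669 ≈ 18.982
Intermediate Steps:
q = 14/31 (q = 28*(1/62) = 14/31 ≈ 0.45161)
x(U, w) = 2*U/(14/31 + w) (x(U, w) = (U + U)/(w + 14/31) = (2*U)/(14/31 + w) = 2*U/(14/31 + w))
7*((1095 + 4418)/(2033 + x(1/(66 - 13), 22))) = 7*((1095 + 4418)/(2033 + 62/((66 - 13)*(14 + 31*22)))) = 7*(5513/(2033 + 62/(53*(14 + 682)))) = 7*(5513/(2033 + 62*(1/53)/696)) = 7*(5513/(2033 + 62*(1/53)*(1/696))) = 7*(5513/(2033 + 31/18444)) = 7*(5513/(37496683/18444)) = 7*(5513*(18444/37496683)) = 7*(101681772/37496683) = 101681772/5356669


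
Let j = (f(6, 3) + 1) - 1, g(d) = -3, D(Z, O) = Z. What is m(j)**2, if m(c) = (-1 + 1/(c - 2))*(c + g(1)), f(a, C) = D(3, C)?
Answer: 0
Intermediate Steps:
f(a, C) = 3
j = 3 (j = (3 + 1) - 1 = 4 - 1 = 3)
m(c) = (-1 + 1/(-2 + c))*(-3 + c) (m(c) = (-1 + 1/(c - 2))*(c - 3) = (-1 + 1/(-2 + c))*(-3 + c))
m(j)**2 = ((-9 - 1*3**2 + 6*3)/(-2 + 3))**2 = ((-9 - 1*9 + 18)/1)**2 = (1*(-9 - 9 + 18))**2 = (1*0)**2 = 0**2 = 0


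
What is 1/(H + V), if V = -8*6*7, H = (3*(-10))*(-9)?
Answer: -1/66 ≈ -0.015152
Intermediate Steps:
H = 270 (H = -30*(-9) = 270)
V = -336 (V = -48*7 = -336)
1/(H + V) = 1/(270 - 336) = 1/(-66) = -1/66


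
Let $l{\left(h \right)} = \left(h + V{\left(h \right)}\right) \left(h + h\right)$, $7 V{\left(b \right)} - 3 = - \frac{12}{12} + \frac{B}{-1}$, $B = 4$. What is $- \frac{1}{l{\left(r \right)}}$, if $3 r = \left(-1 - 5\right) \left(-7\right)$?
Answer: $- \frac{1}{384} \approx -0.0026042$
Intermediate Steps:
$V{\left(b \right)} = - \frac{2}{7}$ ($V{\left(b \right)} = \frac{3}{7} + \frac{- \frac{12}{12} + \frac{4}{-1}}{7} = \frac{3}{7} + \frac{\left(-12\right) \frac{1}{12} + 4 \left(-1\right)}{7} = \frac{3}{7} + \frac{-1 - 4}{7} = \frac{3}{7} + \frac{1}{7} \left(-5\right) = \frac{3}{7} - \frac{5}{7} = - \frac{2}{7}$)
$r = 14$ ($r = \frac{\left(-1 - 5\right) \left(-7\right)}{3} = \frac{\left(-6\right) \left(-7\right)}{3} = \frac{1}{3} \cdot 42 = 14$)
$l{\left(h \right)} = 2 h \left(- \frac{2}{7} + h\right)$ ($l{\left(h \right)} = \left(h - \frac{2}{7}\right) \left(h + h\right) = \left(- \frac{2}{7} + h\right) 2 h = 2 h \left(- \frac{2}{7} + h\right)$)
$- \frac{1}{l{\left(r \right)}} = - \frac{1}{\frac{2}{7} \cdot 14 \left(-2 + 7 \cdot 14\right)} = - \frac{1}{\frac{2}{7} \cdot 14 \left(-2 + 98\right)} = - \frac{1}{\frac{2}{7} \cdot 14 \cdot 96} = - \frac{1}{384}$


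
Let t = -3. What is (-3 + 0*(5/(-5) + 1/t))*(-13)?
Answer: 39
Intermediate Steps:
(-3 + 0*(5/(-5) + 1/t))*(-13) = (-3 + 0*(5/(-5) + 1/(-3)))*(-13) = (-3 + 0*(5*(-⅕) + 1*(-⅓)))*(-13) = (-3 + 0*(-1 - ⅓))*(-13) = (-3 + 0*(-4/3))*(-13) = (-3 + 0)*(-13) = -3*(-13) = 39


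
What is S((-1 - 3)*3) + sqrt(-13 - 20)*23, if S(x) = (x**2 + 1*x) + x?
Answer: 120 + 23*I*sqrt(33) ≈ 120.0 + 132.13*I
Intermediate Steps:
S(x) = x**2 + 2*x (S(x) = (x**2 + x) + x = (x + x**2) + x = x**2 + 2*x)
S((-1 - 3)*3) + sqrt(-13 - 20)*23 = ((-1 - 3)*3)*(2 + (-1 - 3)*3) + sqrt(-13 - 20)*23 = (-4*3)*(2 - 4*3) + sqrt(-33)*23 = -12*(2 - 12) + (I*sqrt(33))*23 = -12*(-10) + 23*I*sqrt(33) = 120 + 23*I*sqrt(33)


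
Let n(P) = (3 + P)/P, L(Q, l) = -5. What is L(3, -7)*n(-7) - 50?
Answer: -370/7 ≈ -52.857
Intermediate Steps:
n(P) = (3 + P)/P
L(3, -7)*n(-7) - 50 = -5*(3 - 7)/(-7) - 50 = -(-5)*(-4)/7 - 50 = -5*4/7 - 50 = -20/7 - 50 = -370/7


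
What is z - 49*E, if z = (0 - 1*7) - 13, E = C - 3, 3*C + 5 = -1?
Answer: 225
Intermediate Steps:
C = -2 (C = -5/3 + (⅓)*(-1) = -5/3 - ⅓ = -2)
E = -5 (E = -2 - 3 = -5)
z = -20 (z = (0 - 7) - 13 = -7 - 13 = -20)
z - 49*E = -20 - 49*(-5) = -20 + 245 = 225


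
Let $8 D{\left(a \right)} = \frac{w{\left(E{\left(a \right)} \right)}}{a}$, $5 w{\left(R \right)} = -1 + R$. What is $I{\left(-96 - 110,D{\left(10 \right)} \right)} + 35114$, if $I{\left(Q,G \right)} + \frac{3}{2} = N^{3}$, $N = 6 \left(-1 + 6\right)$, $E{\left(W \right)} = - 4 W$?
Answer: $\frac{124225}{2} \approx 62113.0$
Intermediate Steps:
$w{\left(R \right)} = - \frac{1}{5} + \frac{R}{5}$ ($w{\left(R \right)} = \frac{-1 + R}{5} = - \frac{1}{5} + \frac{R}{5}$)
$D{\left(a \right)} = \frac{- \frac{1}{5} - \frac{4 a}{5}}{8 a}$ ($D{\left(a \right)} = \frac{\left(- \frac{1}{5} + \frac{\left(-4\right) a}{5}\right) \frac{1}{a}}{8} = \frac{\left(- \frac{1}{5} - \frac{4 a}{5}\right) \frac{1}{a}}{8} = \frac{\frac{1}{a} \left(- \frac{1}{5} - \frac{4 a}{5}\right)}{8} = \frac{- \frac{1}{5} - \frac{4 a}{5}}{8 a}$)
$N = 30$ ($N = 6 \cdot 5 = 30$)
$I{\left(Q,G \right)} = \frac{53997}{2}$ ($I{\left(Q,G \right)} = - \frac{3}{2} + 30^{3} = - \frac{3}{2} + 27000 = \frac{53997}{2}$)
$I{\left(-96 - 110,D{\left(10 \right)} \right)} + 35114 = \frac{53997}{2} + 35114 = \frac{124225}{2}$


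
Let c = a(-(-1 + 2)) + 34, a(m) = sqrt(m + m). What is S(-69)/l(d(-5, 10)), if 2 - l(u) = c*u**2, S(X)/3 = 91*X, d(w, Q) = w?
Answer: 2662296/120059 - 156975*I*sqrt(2)/240118 ≈ 22.175 - 0.92453*I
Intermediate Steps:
a(m) = sqrt(2)*sqrt(m) (a(m) = sqrt(2*m) = sqrt(2)*sqrt(m))
c = 34 + I*sqrt(2) (c = sqrt(2)*sqrt(-(-1 + 2)) + 34 = sqrt(2)*sqrt(-1*1) + 34 = sqrt(2)*sqrt(-1) + 34 = sqrt(2)*I + 34 = I*sqrt(2) + 34 = 34 + I*sqrt(2) ≈ 34.0 + 1.4142*I)
S(X) = 273*X (S(X) = 3*(91*X) = 273*X)
l(u) = 2 - u**2*(34 + I*sqrt(2)) (l(u) = 2 - (34 + I*sqrt(2))*u**2 = 2 - u**2*(34 + I*sqrt(2)))
S(-69)/l(d(-5, 10)) = (273*(-69))/(2 - 1*(-5)**2*(34 + I*sqrt(2))) = -18837/(2 - 1*25*(34 + I*sqrt(2))) = -18837/(2 + (-850 - 25*I*sqrt(2))) = -18837/(-848 - 25*I*sqrt(2))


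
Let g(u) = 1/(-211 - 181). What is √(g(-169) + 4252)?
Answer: √3333566/28 ≈ 65.207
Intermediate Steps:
g(u) = -1/392 (g(u) = 1/(-392) = -1/392)
√(g(-169) + 4252) = √(-1/392 + 4252) = √(1666783/392) = √3333566/28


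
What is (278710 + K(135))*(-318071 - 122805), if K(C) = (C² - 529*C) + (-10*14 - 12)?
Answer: -99359342368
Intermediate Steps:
K(C) = -152 + C² - 529*C (K(C) = (C² - 529*C) + (-140 - 12) = (C² - 529*C) - 152 = -152 + C² - 529*C)
(278710 + K(135))*(-318071 - 122805) = (278710 + (-152 + 135² - 529*135))*(-318071 - 122805) = (278710 + (-152 + 18225 - 71415))*(-440876) = (278710 - 53342)*(-440876) = 225368*(-440876) = -99359342368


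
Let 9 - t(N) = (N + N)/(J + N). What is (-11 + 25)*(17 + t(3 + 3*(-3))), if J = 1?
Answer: 1652/5 ≈ 330.40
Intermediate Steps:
t(N) = 9 - 2*N/(1 + N) (t(N) = 9 - (N + N)/(1 + N) = 9 - 2*N/(1 + N))
(-11 + 25)*(17 + t(3 + 3*(-3))) = (-11 + 25)*(17 + (9 + 7*(3 + 3*(-3)))/(1 + (3 + 3*(-3)))) = 14*(17 + (9 + 7*(3 - 9))/(1 + (3 - 9))) = 14*(17 + (9 + 7*(-6))/(1 - 6)) = 14*(17 + (9 - 42)/(-5)) = 14*(17 - ⅕*(-33)) = 14*(17 + 33/5) = 14*(118/5) = 1652/5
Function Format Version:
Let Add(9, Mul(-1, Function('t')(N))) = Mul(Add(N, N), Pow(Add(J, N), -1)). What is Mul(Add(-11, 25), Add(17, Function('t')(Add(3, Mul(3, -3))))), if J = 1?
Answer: Rational(1652, 5) ≈ 330.40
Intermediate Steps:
Function('t')(N) = Add(9, Mul(-2, N, Pow(Add(1, N), -1))) (Function('t')(N) = Add(9, Mul(-1, Mul(Add(N, N), Pow(Add(1, N), -1)))) = Add(9, Mul(-1, Mul(Mul(2, N), Pow(Add(1, N), -1)))) = Add(9, Mul(-1, Mul(2, N, Pow(Add(1, N), -1)))) = Add(9, Mul(-2, N, Pow(Add(1, N), -1))))
Mul(Add(-11, 25), Add(17, Function('t')(Add(3, Mul(3, -3))))) = Mul(Add(-11, 25), Add(17, Mul(Pow(Add(1, Add(3, Mul(3, -3))), -1), Add(9, Mul(7, Add(3, Mul(3, -3))))))) = Mul(14, Add(17, Mul(Pow(Add(1, Add(3, -9)), -1), Add(9, Mul(7, Add(3, -9)))))) = Mul(14, Add(17, Mul(Pow(Add(1, -6), -1), Add(9, Mul(7, -6))))) = Mul(14, Add(17, Mul(Pow(-5, -1), Add(9, -42)))) = Mul(14, Add(17, Mul(Rational(-1, 5), -33))) = Mul(14, Add(17, Rational(33, 5))) = Mul(14, Rational(118, 5)) = Rational(1652, 5)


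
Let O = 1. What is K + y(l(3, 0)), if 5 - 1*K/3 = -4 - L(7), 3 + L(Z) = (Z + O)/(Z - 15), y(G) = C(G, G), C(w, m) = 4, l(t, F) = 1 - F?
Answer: 19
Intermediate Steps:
y(G) = 4
L(Z) = -3 + (1 + Z)/(-15 + Z) (L(Z) = -3 + (Z + 1)/(Z - 15) = -3 + (1 + Z)/(-15 + Z))
K = 15 (K = 15 - 3*(-4 - 2*(23 - 1*7)/(-15 + 7)) = 15 - 3*(-4 - 2*(23 - 7)/(-8)) = 15 - 3*(-4 - 2*(-1)*16/8) = 15 - 3*(-4 - 1*(-4)) = 15 - 3*(-4 + 4) = 15 - 3*0 = 15 + 0 = 15)
K + y(l(3, 0)) = 15 + 4 = 19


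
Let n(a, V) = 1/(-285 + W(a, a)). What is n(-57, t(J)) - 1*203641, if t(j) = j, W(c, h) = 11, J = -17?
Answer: -55797635/274 ≈ -2.0364e+5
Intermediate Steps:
n(a, V) = -1/274 (n(a, V) = 1/(-285 + 11) = 1/(-274) = -1/274)
n(-57, t(J)) - 1*203641 = -1/274 - 1*203641 = -1/274 - 203641 = -55797635/274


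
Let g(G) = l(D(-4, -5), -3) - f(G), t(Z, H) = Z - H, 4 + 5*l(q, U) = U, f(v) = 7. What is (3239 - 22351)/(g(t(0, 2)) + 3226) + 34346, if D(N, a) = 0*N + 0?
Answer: 69057861/2011 ≈ 34340.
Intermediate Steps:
D(N, a) = 0 (D(N, a) = 0 + 0 = 0)
l(q, U) = -4/5 + U/5
g(G) = -42/5 (g(G) = (-4/5 + (1/5)*(-3)) - 1*7 = (-4/5 - 3/5) - 7 = -7/5 - 7 = -42/5)
(3239 - 22351)/(g(t(0, 2)) + 3226) + 34346 = (3239 - 22351)/(-42/5 + 3226) + 34346 = -19112/16088/5 + 34346 = -19112*5/16088 + 34346 = -11945/2011 + 34346 = 69057861/2011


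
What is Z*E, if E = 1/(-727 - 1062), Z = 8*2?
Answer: -16/1789 ≈ -0.0089435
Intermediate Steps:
Z = 16
E = -1/1789 (E = 1/(-1789) = -1/1789 ≈ -0.00055897)
Z*E = 16*(-1/1789) = -16/1789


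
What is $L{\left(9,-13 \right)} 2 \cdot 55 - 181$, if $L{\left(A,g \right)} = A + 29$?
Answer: $3999$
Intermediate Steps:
$L{\left(A,g \right)} = 29 + A$
$L{\left(9,-13 \right)} 2 \cdot 55 - 181 = \left(29 + 9\right) 2 \cdot 55 - 181 = 38 \cdot 110 - 181 = 4180 - 181 = 3999$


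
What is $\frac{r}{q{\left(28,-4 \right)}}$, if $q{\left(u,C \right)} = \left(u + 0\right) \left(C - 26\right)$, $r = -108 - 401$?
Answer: $\frac{509}{840} \approx 0.60595$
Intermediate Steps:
$r = -509$
$q{\left(u,C \right)} = u \left(-26 + C\right)$
$\frac{r}{q{\left(28,-4 \right)}} = - \frac{509}{28 \left(-26 - 4\right)} = - \frac{509}{28 \left(-30\right)} = - \frac{509}{-840} = \left(-509\right) \left(- \frac{1}{840}\right) = \frac{509}{840}$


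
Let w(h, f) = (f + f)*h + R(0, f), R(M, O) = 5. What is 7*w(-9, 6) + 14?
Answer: -707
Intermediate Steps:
w(h, f) = 5 + 2*f*h (w(h, f) = (f + f)*h + 5 = (2*f)*h + 5 = 2*f*h + 5 = 5 + 2*f*h)
7*w(-9, 6) + 14 = 7*(5 + 2*6*(-9)) + 14 = 7*(5 - 108) + 14 = 7*(-103) + 14 = -721 + 14 = -707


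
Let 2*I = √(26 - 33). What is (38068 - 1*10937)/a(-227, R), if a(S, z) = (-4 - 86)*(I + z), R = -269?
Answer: 14596478/13025295 + 27131*I*√7/13025295 ≈ 1.1206 + 0.005511*I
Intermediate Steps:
I = I*√7/2 (I = √(26 - 33)/2 = √(-7)/2 = (I*√7)/2 = I*√7/2 ≈ 1.3229*I)
a(S, z) = -90*z - 45*I*√7 (a(S, z) = (-4 - 86)*(I*√7/2 + z) = -90*(z + I*√7/2) = -90*z - 45*I*√7)
(38068 - 1*10937)/a(-227, R) = (38068 - 1*10937)/(-90*(-269) - 45*I*√7) = (38068 - 10937)/(24210 - 45*I*√7) = 27131/(24210 - 45*I*√7)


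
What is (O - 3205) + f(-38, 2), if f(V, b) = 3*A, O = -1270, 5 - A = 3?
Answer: -4469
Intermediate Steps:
A = 2 (A = 5 - 1*3 = 5 - 3 = 2)
f(V, b) = 6 (f(V, b) = 3*2 = 6)
(O - 3205) + f(-38, 2) = (-1270 - 3205) + 6 = -4475 + 6 = -4469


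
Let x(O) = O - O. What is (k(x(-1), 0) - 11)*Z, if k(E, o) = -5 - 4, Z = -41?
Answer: 820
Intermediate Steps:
x(O) = 0
k(E, o) = -9
(k(x(-1), 0) - 11)*Z = (-9 - 11)*(-41) = -20*(-41) = 820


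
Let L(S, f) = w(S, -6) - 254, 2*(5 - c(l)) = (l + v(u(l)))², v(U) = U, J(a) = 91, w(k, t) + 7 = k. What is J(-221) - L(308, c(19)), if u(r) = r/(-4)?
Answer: 44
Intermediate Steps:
w(k, t) = -7 + k
u(r) = -r/4 (u(r) = r*(-¼) = -r/4)
c(l) = 5 - 9*l²/32 (c(l) = 5 - (l - l/4)²/2 = 5 - 9*l²/16/2 = 5 - 9*l²/32)
L(S, f) = -261 + S (L(S, f) = (-7 + S) - 254 = -261 + S)
J(-221) - L(308, c(19)) = 91 - (-261 + 308) = 91 - 1*47 = 91 - 47 = 44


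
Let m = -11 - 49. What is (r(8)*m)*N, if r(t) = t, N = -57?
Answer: 27360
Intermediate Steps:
m = -60
(r(8)*m)*N = (8*(-60))*(-57) = -480*(-57) = 27360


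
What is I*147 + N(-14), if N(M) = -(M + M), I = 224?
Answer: 32956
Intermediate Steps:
N(M) = -2*M
I*147 + N(-14) = 224*147 - 2*(-14) = 32928 + 28 = 32956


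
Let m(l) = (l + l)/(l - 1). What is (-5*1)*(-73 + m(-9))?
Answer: 356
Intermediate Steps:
m(l) = 2*l/(-1 + l) (m(l) = (2*l)/(-1 + l) = 2*l/(-1 + l))
(-5*1)*(-73 + m(-9)) = (-5*1)*(-73 + 2*(-9)/(-1 - 9)) = -5*(-73 + 2*(-9)/(-10)) = -5*(-73 + 2*(-9)*(-⅒)) = -5*(-73 + 9/5) = -5*(-356/5) = 356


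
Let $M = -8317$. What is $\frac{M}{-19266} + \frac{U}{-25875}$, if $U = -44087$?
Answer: $\frac{354860839}{166169250} \approx 2.1355$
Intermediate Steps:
$\frac{M}{-19266} + \frac{U}{-25875} = - \frac{8317}{-19266} - \frac{44087}{-25875} = \left(-8317\right) \left(- \frac{1}{19266}\right) - - \frac{44087}{25875} = \frac{8317}{19266} + \frac{44087}{25875} = \frac{354860839}{166169250}$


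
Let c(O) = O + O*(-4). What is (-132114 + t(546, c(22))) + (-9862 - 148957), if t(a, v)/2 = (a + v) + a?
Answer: -288881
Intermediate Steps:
c(O) = -3*O (c(O) = O - 4*O = -3*O)
t(a, v) = 2*v + 4*a (t(a, v) = 2*((a + v) + a) = 2*(v + 2*a) = 2*v + 4*a)
(-132114 + t(546, c(22))) + (-9862 - 148957) = (-132114 + (2*(-3*22) + 4*546)) + (-9862 - 148957) = (-132114 + (2*(-66) + 2184)) - 158819 = (-132114 + (-132 + 2184)) - 158819 = (-132114 + 2052) - 158819 = -130062 - 158819 = -288881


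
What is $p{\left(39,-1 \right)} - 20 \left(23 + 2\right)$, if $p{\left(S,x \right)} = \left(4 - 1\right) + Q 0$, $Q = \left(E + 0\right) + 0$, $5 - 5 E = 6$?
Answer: $-497$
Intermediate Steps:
$E = - \frac{1}{5}$ ($E = 1 - \frac{6}{5} = - \frac{1}{5} \approx -0.2$)
$Q = - \frac{1}{5}$ ($Q = \left(- \frac{1}{5} + 0\right) + 0 = - \frac{1}{5} + 0 = - \frac{1}{5} \approx -0.2$)
$p{\left(S,x \right)} = 3$ ($p{\left(S,x \right)} = \left(4 - 1\right) - 0 = 3 + 0 = 3$)
$p{\left(39,-1 \right)} - 20 \left(23 + 2\right) = 3 - 20 \left(23 + 2\right) = 3 - 500 = -497$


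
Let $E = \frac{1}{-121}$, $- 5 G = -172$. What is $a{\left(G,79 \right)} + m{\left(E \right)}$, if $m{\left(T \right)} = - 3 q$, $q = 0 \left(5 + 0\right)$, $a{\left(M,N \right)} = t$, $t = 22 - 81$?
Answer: $-59$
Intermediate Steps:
$t = -59$
$G = \frac{172}{5}$ ($G = \left(- \frac{1}{5}\right) \left(-172\right) = \frac{172}{5} \approx 34.4$)
$a{\left(M,N \right)} = -59$
$E = - \frac{1}{121} \approx -0.0082645$
$q = 0$ ($q = 0 \cdot 5 = 0$)
$m{\left(T \right)} = 0$ ($m{\left(T \right)} = \left(-3\right) 0 = 0$)
$a{\left(G,79 \right)} + m{\left(E \right)} = -59 + 0 = -59$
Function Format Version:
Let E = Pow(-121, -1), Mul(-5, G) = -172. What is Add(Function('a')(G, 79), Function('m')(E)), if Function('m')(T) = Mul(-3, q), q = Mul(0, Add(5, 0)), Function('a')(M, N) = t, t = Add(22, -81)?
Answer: -59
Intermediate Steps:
t = -59
G = Rational(172, 5) (G = Mul(Rational(-1, 5), -172) = Rational(172, 5) ≈ 34.400)
Function('a')(M, N) = -59
E = Rational(-1, 121) ≈ -0.0082645
q = 0 (q = Mul(0, 5) = 0)
Function('m')(T) = 0 (Function('m')(T) = Mul(-3, 0) = 0)
Add(Function('a')(G, 79), Function('m')(E)) = Add(-59, 0) = -59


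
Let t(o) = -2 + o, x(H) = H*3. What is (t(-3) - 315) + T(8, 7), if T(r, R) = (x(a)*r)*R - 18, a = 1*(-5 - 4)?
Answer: -1850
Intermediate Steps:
a = -9 (a = 1*(-9) = -9)
x(H) = 3*H
T(r, R) = -18 - 27*R*r (T(r, R) = ((3*(-9))*r)*R - 18 = (-27*r)*R - 18 = -27*R*r - 18 = -18 - 27*R*r)
(t(-3) - 315) + T(8, 7) = ((-2 - 3) - 315) + (-18 - 27*7*8) = (-5 - 315) + (-18 - 1512) = -320 - 1530 = -1850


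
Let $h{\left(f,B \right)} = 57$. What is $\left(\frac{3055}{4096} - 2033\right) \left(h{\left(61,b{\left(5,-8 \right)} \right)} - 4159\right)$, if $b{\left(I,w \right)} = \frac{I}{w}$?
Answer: $\frac{17072755763}{2048} \approx 8.3363 \cdot 10^{6}$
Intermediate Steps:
$\left(\frac{3055}{4096} - 2033\right) \left(h{\left(61,b{\left(5,-8 \right)} \right)} - 4159\right) = \left(\frac{3055}{4096} - 2033\right) \left(57 - 4159\right) = \left(3055 \cdot \frac{1}{4096} - 2033\right) \left(-4102\right) = \left(\frac{3055}{4096} - 2033\right) \left(-4102\right) = \left(- \frac{8324113}{4096}\right) \left(-4102\right) = \frac{17072755763}{2048}$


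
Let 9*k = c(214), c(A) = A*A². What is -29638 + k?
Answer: 9533602/9 ≈ 1.0593e+6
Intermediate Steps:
c(A) = A³
k = 9800344/9 (k = (⅑)*214³ = (⅑)*9800344 = 9800344/9 ≈ 1.0889e+6)
-29638 + k = -29638 + 9800344/9 = 9533602/9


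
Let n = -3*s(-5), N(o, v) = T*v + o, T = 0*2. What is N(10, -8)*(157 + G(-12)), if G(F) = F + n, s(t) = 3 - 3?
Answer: 1450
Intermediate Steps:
T = 0
s(t) = 0
N(o, v) = o (N(o, v) = 0*v + o = 0 + o = o)
n = 0 (n = -3*0 = 0)
G(F) = F (G(F) = F + 0 = F)
N(10, -8)*(157 + G(-12)) = 10*(157 - 12) = 10*145 = 1450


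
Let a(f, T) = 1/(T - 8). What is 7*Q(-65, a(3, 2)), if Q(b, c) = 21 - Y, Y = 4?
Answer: 119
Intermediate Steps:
a(f, T) = 1/(-8 + T)
Q(b, c) = 17 (Q(b, c) = 21 - 1*4 = 21 - 4 = 17)
7*Q(-65, a(3, 2)) = 7*17 = 119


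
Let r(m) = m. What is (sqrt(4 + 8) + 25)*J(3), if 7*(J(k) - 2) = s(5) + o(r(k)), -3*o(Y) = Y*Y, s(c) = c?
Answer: 400/7 + 32*sqrt(3)/7 ≈ 65.061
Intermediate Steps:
o(Y) = -Y**2/3 (o(Y) = -Y*Y/3 = -Y**2/3)
J(k) = 19/7 - k**2/21 (J(k) = 2 + (5 - k**2/3)/7 = 2 + (5/7 - k**2/21) = 19/7 - k**2/21)
(sqrt(4 + 8) + 25)*J(3) = (sqrt(4 + 8) + 25)*(19/7 - 1/21*3**2) = (sqrt(12) + 25)*(19/7 - 1/21*9) = (2*sqrt(3) + 25)*(19/7 - 3/7) = (25 + 2*sqrt(3))*(16/7) = 400/7 + 32*sqrt(3)/7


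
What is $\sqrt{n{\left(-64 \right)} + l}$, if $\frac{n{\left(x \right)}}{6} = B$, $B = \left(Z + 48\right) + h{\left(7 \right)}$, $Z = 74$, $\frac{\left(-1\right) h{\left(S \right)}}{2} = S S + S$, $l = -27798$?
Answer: $3 i \sqrt{3082} \approx 166.55 i$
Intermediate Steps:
$h{\left(S \right)} = - 2 S - 2 S^{2}$ ($h{\left(S \right)} = - 2 \left(S S + S\right) = - 2 \left(S^{2} + S\right) = - 2 \left(S + S^{2}\right) = - 2 S - 2 S^{2}$)
$B = 10$ ($B = \left(74 + 48\right) - 14 \left(1 + 7\right) = 122 - 14 \cdot 8 = 122 - 112 = 10$)
$n{\left(x \right)} = 60$ ($n{\left(x \right)} = 6 \cdot 10 = 60$)
$\sqrt{n{\left(-64 \right)} + l} = \sqrt{60 - 27798} = \sqrt{-27738} = 3 i \sqrt{3082}$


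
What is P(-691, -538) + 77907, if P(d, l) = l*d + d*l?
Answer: 821423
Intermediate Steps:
P(d, l) = 2*d*l (P(d, l) = d*l + d*l = 2*d*l)
P(-691, -538) + 77907 = 2*(-691)*(-538) + 77907 = 743516 + 77907 = 821423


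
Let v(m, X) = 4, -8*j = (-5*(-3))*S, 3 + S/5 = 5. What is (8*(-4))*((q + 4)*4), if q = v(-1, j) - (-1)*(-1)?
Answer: -896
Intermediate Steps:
S = 10 (S = -15 + 5*5 = -15 + 25 = 10)
j = -75/4 (j = -(-5*(-3))*10/8 = -15*10/8 = -1/8*150 = -75/4 ≈ -18.750)
q = 3 (q = 4 - (-1)*(-1) = 4 - 1*1 = 4 - 1 = 3)
(8*(-4))*((q + 4)*4) = (8*(-4))*((3 + 4)*4) = -224*4 = -32*28 = -896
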